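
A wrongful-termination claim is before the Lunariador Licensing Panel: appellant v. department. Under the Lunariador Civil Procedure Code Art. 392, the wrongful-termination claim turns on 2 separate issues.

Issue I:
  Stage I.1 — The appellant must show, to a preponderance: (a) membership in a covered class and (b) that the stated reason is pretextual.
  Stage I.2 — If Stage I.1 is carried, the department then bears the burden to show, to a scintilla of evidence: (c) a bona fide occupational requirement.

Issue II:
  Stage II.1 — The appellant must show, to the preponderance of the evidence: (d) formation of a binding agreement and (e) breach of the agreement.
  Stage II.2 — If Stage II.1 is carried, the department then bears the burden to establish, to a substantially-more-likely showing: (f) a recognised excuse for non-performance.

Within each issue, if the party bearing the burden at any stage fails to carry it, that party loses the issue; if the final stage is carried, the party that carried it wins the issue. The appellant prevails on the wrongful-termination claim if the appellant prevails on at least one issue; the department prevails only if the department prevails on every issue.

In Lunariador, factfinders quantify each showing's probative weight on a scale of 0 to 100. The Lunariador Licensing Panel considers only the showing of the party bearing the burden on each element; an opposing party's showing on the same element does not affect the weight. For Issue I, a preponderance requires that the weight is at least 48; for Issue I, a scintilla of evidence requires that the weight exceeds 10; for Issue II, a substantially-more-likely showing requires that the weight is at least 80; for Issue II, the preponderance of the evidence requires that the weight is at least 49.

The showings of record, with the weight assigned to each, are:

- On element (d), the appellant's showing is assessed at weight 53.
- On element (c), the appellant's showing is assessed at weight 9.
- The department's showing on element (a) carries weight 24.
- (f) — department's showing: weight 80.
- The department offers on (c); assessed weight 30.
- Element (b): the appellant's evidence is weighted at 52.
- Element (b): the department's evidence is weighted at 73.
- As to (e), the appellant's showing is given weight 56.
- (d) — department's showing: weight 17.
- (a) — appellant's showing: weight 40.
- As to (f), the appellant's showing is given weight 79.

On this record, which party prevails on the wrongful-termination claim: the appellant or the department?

— Issue I —
Stage I.1 (appellant, a preponderance, weight is at least 48): (a) 40 (department's 24 disregarded) < 48 — fails; (b) 52 (department's 73 disregarded) ≥ 48 — meets.
  Not every element is met, so the appellant fails to carry Stage I.1.
So the department prevails on this issue.
— Issue II —
Stage II.1 (appellant, the preponderance of the evidence, weight is at least 49): (d) 53 (department's 17 disregarded) ≥ 49 — meets; (e) 56 ≥ 49 — meets.
  Stage II.1 is satisfied; the onus moves to the department.
Stage II.2 (department, a substantially-more-likely showing, weight is at least 80): (f) 80 (appellant's 79 disregarded) ≥ 80 — meets.
  All elements met at the final stage.
Every stage carried; the department prevails on this issue.
Per-issue: Issue I → department; Issue II → department. The appellant must prevail on at least one issue; overall, the department prevails.

department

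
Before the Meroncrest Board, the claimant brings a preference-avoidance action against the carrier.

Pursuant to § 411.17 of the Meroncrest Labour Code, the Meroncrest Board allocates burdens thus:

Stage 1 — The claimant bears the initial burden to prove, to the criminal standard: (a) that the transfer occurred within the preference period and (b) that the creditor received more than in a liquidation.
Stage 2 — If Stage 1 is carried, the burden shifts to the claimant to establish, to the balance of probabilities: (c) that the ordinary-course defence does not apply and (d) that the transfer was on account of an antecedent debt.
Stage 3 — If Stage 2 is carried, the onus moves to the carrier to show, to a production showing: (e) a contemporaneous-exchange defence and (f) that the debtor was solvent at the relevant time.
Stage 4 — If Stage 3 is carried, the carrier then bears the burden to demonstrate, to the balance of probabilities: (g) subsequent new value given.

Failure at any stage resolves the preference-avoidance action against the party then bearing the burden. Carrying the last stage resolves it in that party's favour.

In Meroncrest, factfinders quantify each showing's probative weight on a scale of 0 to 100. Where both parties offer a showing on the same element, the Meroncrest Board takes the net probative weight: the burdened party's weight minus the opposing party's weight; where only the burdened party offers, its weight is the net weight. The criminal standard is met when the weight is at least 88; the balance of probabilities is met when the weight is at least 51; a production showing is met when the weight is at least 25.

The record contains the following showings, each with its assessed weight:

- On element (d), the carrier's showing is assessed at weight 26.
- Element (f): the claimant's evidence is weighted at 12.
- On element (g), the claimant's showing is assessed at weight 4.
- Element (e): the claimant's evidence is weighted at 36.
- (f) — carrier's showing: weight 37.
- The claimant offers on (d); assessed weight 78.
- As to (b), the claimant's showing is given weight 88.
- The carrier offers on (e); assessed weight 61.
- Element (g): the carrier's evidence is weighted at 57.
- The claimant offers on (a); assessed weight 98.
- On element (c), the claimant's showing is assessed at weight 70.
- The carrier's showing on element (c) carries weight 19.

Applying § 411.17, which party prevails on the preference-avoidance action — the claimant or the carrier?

carrier

Stage 1 (claimant, the criminal standard, weight is at least 88): (a) 98 ≥ 88 — meets; (b) 88 ≥ 88 — meets.
  All elements met. The claimant retains the burden for Stage 2.
Stage 2 (claimant, the balance of probabilities, weight is at least 51): (c) net 70−19=51 ≥ 51 — meets; (d) net 78−26=52 ≥ 51 — meets.
  Stage 2 carried; the burden shifts to the carrier.
Stage 3 (carrier, a production showing, weight is at least 25): (e) net 61−36=25 ≥ 25 — meets; (f) net 37−12=25 ≥ 25 — meets.
  All elements met. The carrier retains the burden for Stage 4.
Stage 4 (carrier, the balance of probabilities, weight is at least 51): (g) net 57−4=53 ≥ 51 — meets.
  The carrier carries the last stage.
All stages carried — the carrier prevails.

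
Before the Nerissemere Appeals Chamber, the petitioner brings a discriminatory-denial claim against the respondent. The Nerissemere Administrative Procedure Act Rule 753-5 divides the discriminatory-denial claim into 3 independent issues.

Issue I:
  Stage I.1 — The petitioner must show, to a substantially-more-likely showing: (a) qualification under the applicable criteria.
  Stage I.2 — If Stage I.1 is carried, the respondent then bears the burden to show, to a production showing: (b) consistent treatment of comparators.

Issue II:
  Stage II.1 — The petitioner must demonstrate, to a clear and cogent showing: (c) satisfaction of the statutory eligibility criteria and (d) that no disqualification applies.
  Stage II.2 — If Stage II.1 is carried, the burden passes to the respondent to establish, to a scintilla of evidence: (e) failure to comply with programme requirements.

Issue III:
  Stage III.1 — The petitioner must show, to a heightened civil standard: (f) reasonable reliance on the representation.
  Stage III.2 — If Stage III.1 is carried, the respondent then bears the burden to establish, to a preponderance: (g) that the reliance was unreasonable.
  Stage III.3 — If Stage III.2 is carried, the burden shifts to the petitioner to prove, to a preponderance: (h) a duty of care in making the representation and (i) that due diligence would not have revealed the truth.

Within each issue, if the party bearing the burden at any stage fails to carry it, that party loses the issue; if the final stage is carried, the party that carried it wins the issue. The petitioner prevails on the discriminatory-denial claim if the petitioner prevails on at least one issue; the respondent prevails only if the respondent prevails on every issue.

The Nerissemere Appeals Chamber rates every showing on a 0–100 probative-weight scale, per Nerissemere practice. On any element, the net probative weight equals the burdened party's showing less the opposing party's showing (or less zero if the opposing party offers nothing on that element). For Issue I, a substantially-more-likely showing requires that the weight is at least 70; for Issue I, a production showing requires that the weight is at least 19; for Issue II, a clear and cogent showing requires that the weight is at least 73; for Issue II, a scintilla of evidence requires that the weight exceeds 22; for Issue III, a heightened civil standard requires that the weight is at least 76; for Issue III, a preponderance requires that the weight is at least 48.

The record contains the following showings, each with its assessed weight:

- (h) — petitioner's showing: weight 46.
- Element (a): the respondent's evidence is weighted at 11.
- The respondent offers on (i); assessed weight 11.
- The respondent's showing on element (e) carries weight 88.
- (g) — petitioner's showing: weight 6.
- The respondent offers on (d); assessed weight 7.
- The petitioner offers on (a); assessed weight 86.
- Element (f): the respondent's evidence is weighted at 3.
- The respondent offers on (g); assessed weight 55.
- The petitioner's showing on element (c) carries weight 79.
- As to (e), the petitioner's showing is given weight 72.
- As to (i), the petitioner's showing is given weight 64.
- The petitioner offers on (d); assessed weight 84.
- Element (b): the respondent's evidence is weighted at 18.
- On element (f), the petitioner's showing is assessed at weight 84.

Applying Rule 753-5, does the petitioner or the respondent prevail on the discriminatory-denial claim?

— Issue I —
Stage I.1 (petitioner, a substantially-more-likely showing, weight is at least 70): (a) net 86−11=75 ≥ 70 — meets.
  The petitioner carries Stage I.1; the respondent now bears the burden.
Stage I.2 (respondent, a production showing, weight is at least 19): (b) 18 < 19 — fails.
  The respondent does not carry Stage I.2.
The petitioner prevails on this issue.
— Issue II —
Stage II.1 — burden on petitioner; standard: a clear and cogent showing (weight is at least 73).
    (c): 79 ≥ 73 [met]
    (d): 84 − 7 = 77 ≥ 73 [met]
  Stage II.1 carried; the burden shifts to the respondent.
Stage II.2 — burden on respondent; standard: a scintilla of evidence (weight exceeds 22).
    (e): 88 − 72 = 16 ≤ 22 [not met]
  The respondent does not carry Stage II.2.
The analysis ends at Stage II.2; the petitioner prevails on this issue.
— Issue III —
Stage III.1 — burden on petitioner; standard: a heightened civil standard (weight is at least 76).
    (f): 84 − 3 = 81 ≥ 76 [met]
  The petitioner carries Stage III.1; the respondent now bears the burden.
Stage III.2 — burden on respondent; standard: a preponderance (weight is at least 48).
    (g): 55 − 6 = 49 ≥ 48 [met]
  Stage III.2 is satisfied; the onus moves to the petitioner.
Stage III.3 — burden on petitioner; standard: a preponderance (weight is at least 48).
    (h): 46 < 48 [not met]
    (i): 64 − 11 = 53 ≥ 48 [met]
  Not every element is met, so the petitioner fails to carry Stage III.3.
The respondent prevails on this issue.
Per-issue: Issue I → petitioner; Issue II → petitioner; Issue III → respondent. The petitioner must prevail on at least one issue; overall, the petitioner prevails.

petitioner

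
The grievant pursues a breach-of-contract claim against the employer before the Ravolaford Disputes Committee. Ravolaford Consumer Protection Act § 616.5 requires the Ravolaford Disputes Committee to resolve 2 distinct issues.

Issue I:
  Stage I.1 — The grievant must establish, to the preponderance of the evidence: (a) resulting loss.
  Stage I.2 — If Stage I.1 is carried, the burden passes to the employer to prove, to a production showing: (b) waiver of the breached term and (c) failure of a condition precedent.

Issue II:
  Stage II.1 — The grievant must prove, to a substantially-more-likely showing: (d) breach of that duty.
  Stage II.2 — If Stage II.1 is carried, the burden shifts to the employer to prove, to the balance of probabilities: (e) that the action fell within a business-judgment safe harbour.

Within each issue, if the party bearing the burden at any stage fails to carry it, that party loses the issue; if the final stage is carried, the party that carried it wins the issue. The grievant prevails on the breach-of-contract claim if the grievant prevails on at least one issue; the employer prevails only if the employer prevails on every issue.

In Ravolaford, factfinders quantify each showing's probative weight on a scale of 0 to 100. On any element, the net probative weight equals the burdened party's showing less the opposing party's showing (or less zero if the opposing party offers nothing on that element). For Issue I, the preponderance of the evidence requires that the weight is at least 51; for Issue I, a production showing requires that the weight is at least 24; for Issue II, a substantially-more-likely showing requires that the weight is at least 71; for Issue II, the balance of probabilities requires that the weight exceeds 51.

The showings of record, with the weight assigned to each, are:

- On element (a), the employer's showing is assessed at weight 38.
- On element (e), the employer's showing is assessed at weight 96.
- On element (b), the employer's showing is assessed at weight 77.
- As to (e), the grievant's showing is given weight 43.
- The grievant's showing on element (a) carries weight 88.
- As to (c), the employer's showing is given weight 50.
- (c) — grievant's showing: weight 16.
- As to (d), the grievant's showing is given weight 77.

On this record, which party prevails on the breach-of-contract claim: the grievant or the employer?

employer

— Issue I —
Stage I.1 (grievant, the preponderance of the evidence, weight is at least 51): (a) net 88−38=50 < 51 — fails.
  The grievant does not carry Stage I.1.
The employer prevails on this issue.
— Issue II —
At Stage II.1 the grievant must meet a substantially-more-likely showing (weight is at least 71): on (d) the weight is 77, which does reach 71, so (d) meets the standard.
  Stage II.1 is satisfied; the onus moves to the employer.
At Stage II.2 the employer must meet the balance of probabilities (weight exceeds 51): on (e) the weight is 96 less the opposing 43 gives net 53, > 51, so (e) meets the standard.
  All elements met at the final stage.
Every stage carried; the employer prevails on this issue.
Per-issue: Issue I → employer; Issue II → employer. The grievant must prevail on at least one issue; overall, the employer prevails.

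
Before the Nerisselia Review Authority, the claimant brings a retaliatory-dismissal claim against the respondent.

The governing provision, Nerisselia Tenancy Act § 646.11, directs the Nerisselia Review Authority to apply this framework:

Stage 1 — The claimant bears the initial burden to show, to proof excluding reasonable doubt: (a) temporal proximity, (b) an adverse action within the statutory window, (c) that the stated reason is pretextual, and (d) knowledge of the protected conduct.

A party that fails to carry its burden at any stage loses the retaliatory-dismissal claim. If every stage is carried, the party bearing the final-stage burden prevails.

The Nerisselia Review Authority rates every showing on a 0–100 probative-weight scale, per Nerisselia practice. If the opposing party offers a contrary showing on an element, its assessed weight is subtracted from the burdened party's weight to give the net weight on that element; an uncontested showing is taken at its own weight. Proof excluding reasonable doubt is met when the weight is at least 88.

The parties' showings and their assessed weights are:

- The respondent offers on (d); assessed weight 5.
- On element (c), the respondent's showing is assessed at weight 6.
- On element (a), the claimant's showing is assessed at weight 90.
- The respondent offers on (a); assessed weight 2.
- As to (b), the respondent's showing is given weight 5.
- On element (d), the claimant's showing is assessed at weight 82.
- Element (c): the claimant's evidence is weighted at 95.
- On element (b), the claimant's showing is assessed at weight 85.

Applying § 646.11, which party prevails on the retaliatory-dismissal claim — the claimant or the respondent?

respondent

Stage 1 (claimant, proof excluding reasonable doubt, weight is at least 88): (a) net 90−2=88 ≥ 88 — meets; (b) net 85−5=80 < 88 — fails; (c) net 95−6=89 ≥ 88 — meets; (d) net 82−5=77 < 88 — fails.
  Stage 1 not carried; the claimant fails its burden.
The analysis ends at Stage 1; the respondent prevails.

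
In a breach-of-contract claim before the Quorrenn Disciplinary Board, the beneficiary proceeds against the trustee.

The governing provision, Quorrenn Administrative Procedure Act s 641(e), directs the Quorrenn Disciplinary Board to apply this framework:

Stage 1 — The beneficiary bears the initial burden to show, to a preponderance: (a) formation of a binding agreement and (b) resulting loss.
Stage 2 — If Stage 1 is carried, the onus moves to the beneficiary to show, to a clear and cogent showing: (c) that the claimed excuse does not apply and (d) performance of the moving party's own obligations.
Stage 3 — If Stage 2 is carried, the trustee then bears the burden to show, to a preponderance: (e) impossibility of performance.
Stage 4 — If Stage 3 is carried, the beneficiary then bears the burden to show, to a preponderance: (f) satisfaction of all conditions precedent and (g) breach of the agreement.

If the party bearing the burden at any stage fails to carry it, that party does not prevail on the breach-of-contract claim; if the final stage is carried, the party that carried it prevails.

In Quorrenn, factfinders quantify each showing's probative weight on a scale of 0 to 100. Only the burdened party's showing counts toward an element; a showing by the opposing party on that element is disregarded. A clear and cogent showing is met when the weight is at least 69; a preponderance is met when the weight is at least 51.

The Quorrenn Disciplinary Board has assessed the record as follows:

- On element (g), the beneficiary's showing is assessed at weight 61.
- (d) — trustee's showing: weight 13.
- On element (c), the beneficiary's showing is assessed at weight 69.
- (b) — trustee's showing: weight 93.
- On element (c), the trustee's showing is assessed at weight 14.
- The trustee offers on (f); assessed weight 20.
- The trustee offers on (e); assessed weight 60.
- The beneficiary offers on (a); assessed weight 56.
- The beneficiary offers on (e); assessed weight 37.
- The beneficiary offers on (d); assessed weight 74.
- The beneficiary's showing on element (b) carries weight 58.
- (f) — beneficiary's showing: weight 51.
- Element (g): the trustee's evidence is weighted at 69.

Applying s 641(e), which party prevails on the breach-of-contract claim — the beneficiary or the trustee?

beneficiary

At Stage 1 the beneficiary must meet a preponderance (weight is at least 51): on (a) the weight is 56, ≥ 51, so (a) meets the standard; on (b) the weight is 58 (the trustee's 93 is given no effect), ≥ 51, so (b) meets the standard.
  All elements met. The beneficiary retains the burden for Stage 2.
At Stage 2 the beneficiary must meet a clear and cogent showing (weight is at least 69): on (c) the weight is 69 (the trustee's 14 is given no effect), which does reach 69, so (c) meets the standard; on (d) the weight is 74 (the trustee's 13 is given no effect), which does reach 69, so (d) meets the standard.
  All elements met. The burden passes to the trustee.
At Stage 3 the trustee must meet a preponderance (weight is at least 51): on (e) the weight is 60 (the beneficiary's 37 is given no effect), which does reach 51, so (e) meets the standard.
  All elements met. The burden passes to the beneficiary.
At Stage 4 the beneficiary must meet a preponderance (weight is at least 51): on (f) the weight is 51 (the trustee's 20 is given no effect), which does reach 51, so (f) meets the standard; on (g) the weight is 61 (the trustee's 69 is given no effect), which does reach 51, so (g) meets the standard.
  Stage 4 carried; the final stage is satisfied.
Every stage carried; the beneficiary prevails.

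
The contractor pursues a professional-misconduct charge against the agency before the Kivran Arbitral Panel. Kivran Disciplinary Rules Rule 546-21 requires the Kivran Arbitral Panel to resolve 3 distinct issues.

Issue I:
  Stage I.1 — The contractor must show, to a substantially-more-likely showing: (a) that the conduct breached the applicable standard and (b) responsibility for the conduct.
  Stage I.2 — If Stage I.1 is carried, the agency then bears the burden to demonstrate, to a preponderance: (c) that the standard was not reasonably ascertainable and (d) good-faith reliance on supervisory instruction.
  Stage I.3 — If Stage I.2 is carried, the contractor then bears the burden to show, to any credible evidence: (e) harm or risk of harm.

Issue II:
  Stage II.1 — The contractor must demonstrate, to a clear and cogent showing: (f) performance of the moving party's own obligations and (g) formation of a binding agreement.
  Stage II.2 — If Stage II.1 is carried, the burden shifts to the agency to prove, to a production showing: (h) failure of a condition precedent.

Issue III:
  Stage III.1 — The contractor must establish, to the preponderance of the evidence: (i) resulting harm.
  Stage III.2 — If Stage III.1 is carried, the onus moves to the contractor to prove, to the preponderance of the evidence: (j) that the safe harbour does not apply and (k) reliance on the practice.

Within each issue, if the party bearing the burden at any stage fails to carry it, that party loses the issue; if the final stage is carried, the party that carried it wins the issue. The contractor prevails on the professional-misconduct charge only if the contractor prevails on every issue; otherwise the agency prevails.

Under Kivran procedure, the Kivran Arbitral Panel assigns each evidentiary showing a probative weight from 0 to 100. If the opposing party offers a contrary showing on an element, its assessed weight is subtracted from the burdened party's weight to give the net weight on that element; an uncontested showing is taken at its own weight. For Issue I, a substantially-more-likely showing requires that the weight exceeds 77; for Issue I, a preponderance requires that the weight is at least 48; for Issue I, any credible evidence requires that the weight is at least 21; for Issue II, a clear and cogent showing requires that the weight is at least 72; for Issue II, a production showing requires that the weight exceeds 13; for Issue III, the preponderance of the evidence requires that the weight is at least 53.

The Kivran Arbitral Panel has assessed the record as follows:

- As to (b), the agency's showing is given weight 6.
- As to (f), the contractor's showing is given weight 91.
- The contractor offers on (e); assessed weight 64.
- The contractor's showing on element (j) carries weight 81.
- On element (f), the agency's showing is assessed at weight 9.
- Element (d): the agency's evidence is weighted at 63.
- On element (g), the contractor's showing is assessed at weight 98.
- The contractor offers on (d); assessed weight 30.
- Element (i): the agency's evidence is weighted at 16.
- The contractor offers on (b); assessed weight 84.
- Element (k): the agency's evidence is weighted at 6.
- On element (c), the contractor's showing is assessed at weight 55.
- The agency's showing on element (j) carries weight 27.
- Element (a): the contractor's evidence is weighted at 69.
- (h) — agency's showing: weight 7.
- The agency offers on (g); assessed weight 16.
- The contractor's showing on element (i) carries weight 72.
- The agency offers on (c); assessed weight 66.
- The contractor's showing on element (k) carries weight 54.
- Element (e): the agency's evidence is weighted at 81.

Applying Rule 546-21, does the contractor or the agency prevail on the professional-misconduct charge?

agency

— Issue I —
At Stage I.1 the contractor must meet a substantially-more-likely showing (weight exceeds 77): on (a) the weight is 69, ≤ 77, so (a) does not meet the standard; on (b) the weight is 84 less the opposing 6 gives net 78, which does exceed 77, so (b) meets the standard.
  Stage I.1 not carried; the contractor fails its burden.
The analysis ends at Stage I.1; the agency prevails on this issue.
— Issue II —
Stage II.1 (contractor, a clear and cogent showing, weight is at least 72): (f) net 91−9=82 ≥ 72 — meets; (g) net 98−16=82 ≥ 72 — meets.
  All elements met. The burden passes to the agency.
Stage II.2 (agency, a production showing, weight exceeds 13): (h) 7 ≤ 13 — fails.
  Stage II.2 not carried; the agency fails its burden.
So the contractor prevails on this issue.
— Issue III —
Stage III.1 (contractor, the preponderance of the evidence, weight is at least 53): (i) net 72−16=56 ≥ 53 — meets.
  Stage III.1 is satisfied; the contractor continues to bear the burden.
Stage III.2 (contractor, the preponderance of the evidence, weight is at least 53): (j) net 81−27=54 ≥ 53 — meets; (k) net 54−6=48 < 53 — fails.
  Not every element is met, so the contractor fails to carry Stage III.2.
The agency prevails on this issue.
Per-issue: Issue I → agency; Issue II → contractor; Issue III → agency. The contractor must prevail on every issue; overall, the agency prevails.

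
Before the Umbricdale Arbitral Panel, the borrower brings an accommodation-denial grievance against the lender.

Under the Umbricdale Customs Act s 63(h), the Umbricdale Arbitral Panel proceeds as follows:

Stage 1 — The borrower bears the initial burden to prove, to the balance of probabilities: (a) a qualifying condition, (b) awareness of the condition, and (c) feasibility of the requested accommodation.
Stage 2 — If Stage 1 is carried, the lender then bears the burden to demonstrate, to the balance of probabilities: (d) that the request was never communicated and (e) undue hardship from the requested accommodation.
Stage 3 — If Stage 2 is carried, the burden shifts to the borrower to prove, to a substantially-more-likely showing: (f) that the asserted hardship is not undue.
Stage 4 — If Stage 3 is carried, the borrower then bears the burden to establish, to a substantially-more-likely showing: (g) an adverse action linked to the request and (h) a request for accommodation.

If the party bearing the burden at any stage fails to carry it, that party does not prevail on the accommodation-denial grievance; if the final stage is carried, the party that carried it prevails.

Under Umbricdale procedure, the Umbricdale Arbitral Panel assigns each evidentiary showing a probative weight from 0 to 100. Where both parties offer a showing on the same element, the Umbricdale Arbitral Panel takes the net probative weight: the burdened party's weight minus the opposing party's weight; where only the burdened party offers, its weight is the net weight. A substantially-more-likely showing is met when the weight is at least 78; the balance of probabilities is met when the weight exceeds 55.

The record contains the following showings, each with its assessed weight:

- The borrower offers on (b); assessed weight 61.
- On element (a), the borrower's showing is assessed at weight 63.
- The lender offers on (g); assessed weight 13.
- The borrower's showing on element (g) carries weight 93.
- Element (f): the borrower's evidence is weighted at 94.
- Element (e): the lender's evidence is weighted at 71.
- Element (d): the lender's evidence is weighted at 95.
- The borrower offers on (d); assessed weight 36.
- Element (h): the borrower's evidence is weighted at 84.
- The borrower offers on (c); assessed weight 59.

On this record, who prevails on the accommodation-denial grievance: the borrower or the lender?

borrower

Stage 1 — burden on borrower; standard: the balance of probabilities (weight exceeds 55).
    (a): 63 > 55 [met]
    (b): 61 > 55 [met]
    (c): 59 > 55 [met]
  Stage 1 is satisfied; the onus moves to the lender.
Stage 2 — burden on lender; standard: the balance of probabilities (weight exceeds 55).
    (d): 95 − 36 = 59 > 55 [met]
    (e): 71 > 55 [met]
  Stage 2 carried; the burden shifts to the borrower.
Stage 3 — burden on borrower; standard: a substantially-more-likely showing (weight is at least 78).
    (f): 94 ≥ 78 [met]
  Stage 3 is satisfied; the borrower continues to bear the burden.
Stage 4 — burden on borrower; standard: a substantially-more-likely showing (weight is at least 78).
    (g): 93 − 13 = 80 ≥ 78 [met]
    (h): 84 ≥ 78 [met]
  Stage 4 carried; the final stage is satisfied.
All stages carried — the borrower prevails.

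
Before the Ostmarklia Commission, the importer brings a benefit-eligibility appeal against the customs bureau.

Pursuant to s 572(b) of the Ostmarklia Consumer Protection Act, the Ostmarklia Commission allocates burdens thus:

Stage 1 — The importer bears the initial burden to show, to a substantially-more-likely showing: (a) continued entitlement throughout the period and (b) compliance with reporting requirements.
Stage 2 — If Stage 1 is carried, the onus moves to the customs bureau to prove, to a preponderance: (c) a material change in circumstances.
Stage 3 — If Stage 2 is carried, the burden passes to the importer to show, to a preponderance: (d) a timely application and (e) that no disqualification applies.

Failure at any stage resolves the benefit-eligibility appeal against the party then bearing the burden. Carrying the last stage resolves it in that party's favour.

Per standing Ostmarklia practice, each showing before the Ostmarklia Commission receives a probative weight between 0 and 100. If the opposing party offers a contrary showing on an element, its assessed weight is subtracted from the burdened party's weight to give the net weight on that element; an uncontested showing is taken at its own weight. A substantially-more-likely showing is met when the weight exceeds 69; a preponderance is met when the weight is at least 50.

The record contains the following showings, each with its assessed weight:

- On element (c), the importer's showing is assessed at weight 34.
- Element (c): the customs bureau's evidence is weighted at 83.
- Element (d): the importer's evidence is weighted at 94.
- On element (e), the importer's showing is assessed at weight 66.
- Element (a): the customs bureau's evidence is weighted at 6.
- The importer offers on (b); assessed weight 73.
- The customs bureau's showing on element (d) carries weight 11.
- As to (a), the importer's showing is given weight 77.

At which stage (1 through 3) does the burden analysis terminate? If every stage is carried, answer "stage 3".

Stage 1 (importer, a substantially-more-likely showing, weight exceeds 69): (a) net 77−6=71 > 69 — meets; (b) 73 > 69 — meets.
  The importer carries Stage 1; the customs bureau now bears the burden.
Stage 2 (customs bureau, a preponderance, weight is at least 50): (c) net 83−34=49 < 50 — fails.
  Stage 2 not carried; the customs bureau fails its burden.
So the importer prevails.

stage 2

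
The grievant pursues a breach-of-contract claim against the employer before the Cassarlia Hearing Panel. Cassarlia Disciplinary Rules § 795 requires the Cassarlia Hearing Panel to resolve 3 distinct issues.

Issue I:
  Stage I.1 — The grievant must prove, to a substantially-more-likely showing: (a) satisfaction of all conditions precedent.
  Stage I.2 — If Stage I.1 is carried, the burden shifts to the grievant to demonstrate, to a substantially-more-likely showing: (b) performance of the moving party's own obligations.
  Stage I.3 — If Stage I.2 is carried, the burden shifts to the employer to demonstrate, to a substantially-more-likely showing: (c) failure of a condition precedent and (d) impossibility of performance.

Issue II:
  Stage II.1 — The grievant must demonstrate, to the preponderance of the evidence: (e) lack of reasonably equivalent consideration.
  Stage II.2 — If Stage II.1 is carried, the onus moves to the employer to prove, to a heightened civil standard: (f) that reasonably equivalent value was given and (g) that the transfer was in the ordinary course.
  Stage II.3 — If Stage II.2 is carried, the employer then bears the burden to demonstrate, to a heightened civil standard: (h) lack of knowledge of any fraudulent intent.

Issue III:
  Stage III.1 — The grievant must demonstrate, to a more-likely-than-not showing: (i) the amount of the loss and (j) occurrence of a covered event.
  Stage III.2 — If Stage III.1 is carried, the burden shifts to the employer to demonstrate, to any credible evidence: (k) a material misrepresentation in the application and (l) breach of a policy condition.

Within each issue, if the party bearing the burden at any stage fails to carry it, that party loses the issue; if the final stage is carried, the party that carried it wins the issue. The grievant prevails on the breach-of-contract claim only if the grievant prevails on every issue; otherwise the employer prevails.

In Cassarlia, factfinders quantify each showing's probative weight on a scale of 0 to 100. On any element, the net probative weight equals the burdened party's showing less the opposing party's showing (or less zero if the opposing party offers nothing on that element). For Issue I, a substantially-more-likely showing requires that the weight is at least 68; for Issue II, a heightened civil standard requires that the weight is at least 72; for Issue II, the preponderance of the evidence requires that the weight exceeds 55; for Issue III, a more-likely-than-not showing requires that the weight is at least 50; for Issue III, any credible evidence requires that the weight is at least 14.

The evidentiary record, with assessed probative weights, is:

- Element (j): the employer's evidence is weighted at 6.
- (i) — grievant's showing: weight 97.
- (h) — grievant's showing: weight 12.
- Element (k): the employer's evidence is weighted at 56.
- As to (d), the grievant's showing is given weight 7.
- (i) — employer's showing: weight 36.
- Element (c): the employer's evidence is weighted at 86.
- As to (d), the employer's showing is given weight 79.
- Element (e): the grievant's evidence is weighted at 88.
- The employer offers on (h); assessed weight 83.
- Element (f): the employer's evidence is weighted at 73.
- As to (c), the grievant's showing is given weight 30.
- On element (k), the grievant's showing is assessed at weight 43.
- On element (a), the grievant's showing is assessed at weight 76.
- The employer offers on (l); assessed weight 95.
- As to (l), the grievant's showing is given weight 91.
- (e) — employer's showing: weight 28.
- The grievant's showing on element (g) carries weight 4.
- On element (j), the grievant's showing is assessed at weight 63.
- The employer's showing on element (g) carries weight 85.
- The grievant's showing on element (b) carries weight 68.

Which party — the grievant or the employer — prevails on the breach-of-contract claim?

— Issue I —
Stage I.1 — burden on grievant; standard: a substantially-more-likely showing (weight is at least 68).
    (a): 76 ≥ 68 [met]
  Stage I.1 carried; the burden remains with the grievant.
Stage I.2 — burden on grievant; standard: a substantially-more-likely showing (weight is at least 68).
    (b): 68 ≥ 68 [met]
  Stage I.2 is satisfied; the onus moves to the employer.
Stage I.3 — burden on employer; standard: a substantially-more-likely showing (weight is at least 68).
    (c): 86 − 30 = 56 < 68 [not met]
    (d): 79 − 7 = 72 ≥ 68 [met]
  Stage I.3 not carried; the employer fails its burden.
The grievant prevails on this issue.
— Issue II —
Stage II.1 (grievant, the preponderance of the evidence, weight exceeds 55): (e) net 88−28=60 > 55 — meets.
  Stage II.1 is satisfied; the onus moves to the employer.
Stage II.2 (employer, a heightened civil standard, weight is at least 72): (f) 73 ≥ 72 — meets; (g) net 85−4=81 ≥ 72 — meets.
  Stage II.2 is satisfied; the employer continues to bear the burden.
Stage II.3 (employer, a heightened civil standard, weight is at least 72): (h) net 83−12=71 < 72 — fails.
  The employer does not carry Stage II.3.
So the grievant prevails on this issue.
— Issue III —
Stage III.1 — burden on grievant; standard: a more-likely-than-not showing (weight is at least 50).
    (i): 97 − 36 = 61 ≥ 50 [met]
    (j): 63 − 6 = 57 ≥ 50 [met]
  Stage III.1 carried; the burden shifts to the employer.
Stage III.2 — burden on employer; standard: any credible evidence (weight is at least 14).
    (k): 56 − 43 = 13 < 14 [not met]
    (l): 95 − 91 = 4 < 14 [not met]
  Not every element is met, so the employer fails to carry Stage III.2.
The grievant prevails on this issue.
Per-issue: Issue I → grievant; Issue II → grievant; Issue III → grievant. The grievant must prevail on every issue; overall, the grievant prevails.

grievant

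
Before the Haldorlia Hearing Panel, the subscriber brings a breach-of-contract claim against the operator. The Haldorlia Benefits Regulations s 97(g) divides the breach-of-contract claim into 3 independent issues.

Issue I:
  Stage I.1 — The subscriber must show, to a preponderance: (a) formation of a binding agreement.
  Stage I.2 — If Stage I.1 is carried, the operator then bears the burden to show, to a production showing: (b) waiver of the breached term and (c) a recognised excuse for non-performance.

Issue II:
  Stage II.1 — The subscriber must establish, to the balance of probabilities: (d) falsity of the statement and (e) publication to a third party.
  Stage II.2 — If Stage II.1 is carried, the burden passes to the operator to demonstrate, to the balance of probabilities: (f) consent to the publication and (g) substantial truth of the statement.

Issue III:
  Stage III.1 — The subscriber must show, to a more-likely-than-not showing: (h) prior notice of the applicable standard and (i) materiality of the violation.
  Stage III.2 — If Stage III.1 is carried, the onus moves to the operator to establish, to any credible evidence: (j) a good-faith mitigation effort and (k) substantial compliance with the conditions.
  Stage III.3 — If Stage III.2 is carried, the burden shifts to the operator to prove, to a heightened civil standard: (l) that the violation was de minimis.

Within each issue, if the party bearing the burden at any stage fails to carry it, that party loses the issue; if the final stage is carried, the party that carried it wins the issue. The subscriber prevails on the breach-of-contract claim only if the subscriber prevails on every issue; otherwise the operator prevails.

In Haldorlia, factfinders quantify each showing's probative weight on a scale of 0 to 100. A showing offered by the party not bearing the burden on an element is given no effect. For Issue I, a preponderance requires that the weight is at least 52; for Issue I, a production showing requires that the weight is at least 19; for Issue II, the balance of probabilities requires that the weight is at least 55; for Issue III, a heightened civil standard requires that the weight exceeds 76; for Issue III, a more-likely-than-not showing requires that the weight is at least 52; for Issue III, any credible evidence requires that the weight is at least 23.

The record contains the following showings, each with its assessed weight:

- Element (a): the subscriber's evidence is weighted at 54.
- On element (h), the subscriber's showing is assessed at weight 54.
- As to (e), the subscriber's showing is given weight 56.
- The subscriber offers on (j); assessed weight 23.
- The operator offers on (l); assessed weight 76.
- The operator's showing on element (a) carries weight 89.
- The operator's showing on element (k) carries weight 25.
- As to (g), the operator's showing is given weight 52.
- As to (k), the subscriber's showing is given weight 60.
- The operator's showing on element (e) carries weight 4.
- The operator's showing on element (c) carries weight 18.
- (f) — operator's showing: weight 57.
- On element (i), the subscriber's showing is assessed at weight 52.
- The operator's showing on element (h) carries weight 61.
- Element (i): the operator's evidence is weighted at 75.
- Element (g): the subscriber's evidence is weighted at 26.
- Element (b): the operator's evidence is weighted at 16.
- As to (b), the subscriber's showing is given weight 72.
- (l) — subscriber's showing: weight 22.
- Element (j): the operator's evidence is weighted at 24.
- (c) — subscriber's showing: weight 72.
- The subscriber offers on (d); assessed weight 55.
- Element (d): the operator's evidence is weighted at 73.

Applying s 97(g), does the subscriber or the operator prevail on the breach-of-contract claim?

— Issue I —
Stage I.1 — burden on subscriber; standard: a preponderance (weight is at least 52).
    (a): 54 (operator's 89 disregarded) ≥ 52 [met]
  The subscriber carries Stage I.1; the operator now bears the burden.
Stage I.2 — burden on operator; standard: a production showing (weight is at least 19).
    (b): 16 (subscriber's 72 disregarded) < 19 [not met]
    (c): 18 (subscriber's 72 disregarded) < 19 [not met]
  Not every element is met, so the operator fails to carry Stage I.2.
So the subscriber prevails on this issue.
— Issue II —
Stage II.1 (subscriber, the balance of probabilities, weight is at least 55): (d) 55 (operator's 73 disregarded) ≥ 55 — meets; (e) 56 (operator's 4 disregarded) ≥ 55 — meets.
  Stage II.1 is satisfied; the onus moves to the operator.
Stage II.2 (operator, the balance of probabilities, weight is at least 55): (f) 57 ≥ 55 — meets; (g) 52 (subscriber's 26 disregarded) < 55 — fails.
  The operator does not carry Stage II.2.
So the subscriber prevails on this issue.
— Issue III —
At Stage III.1 the subscriber must meet a more-likely-than-not showing (weight is at least 52): on (h) the weight is 54 (the operator's 61 is given no effect), which does reach 52, so (h) meets the standard; on (i) the weight is 52 (the operator's 75 is given no effect), which does reach 52, so (i) meets the standard.
  All elements met. The burden passes to the operator.
At Stage III.2 the operator must meet any credible evidence (weight is at least 23): on (j) the weight is 24 (the subscriber's 23 is given no effect), ≥ 23, so (j) meets the standard; on (k) the weight is 25 (the subscriber's 60 is given no effect), ≥ 23, so (k) meets the standard.
  Stage III.2 carried; the burden remains with the operator.
At Stage III.3 the operator must meet a heightened civil standard (weight exceeds 76): on (l) the weight is 76 (the subscriber's 22 is given no effect), ≤ 76, so (l) does not meet the standard.
  The operator does not carry Stage III.3.
So the subscriber prevails on this issue.
Per-issue: Issue I → subscriber; Issue II → subscriber; Issue III → subscriber. The subscriber must prevail on every issue; overall, the subscriber prevails.

subscriber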